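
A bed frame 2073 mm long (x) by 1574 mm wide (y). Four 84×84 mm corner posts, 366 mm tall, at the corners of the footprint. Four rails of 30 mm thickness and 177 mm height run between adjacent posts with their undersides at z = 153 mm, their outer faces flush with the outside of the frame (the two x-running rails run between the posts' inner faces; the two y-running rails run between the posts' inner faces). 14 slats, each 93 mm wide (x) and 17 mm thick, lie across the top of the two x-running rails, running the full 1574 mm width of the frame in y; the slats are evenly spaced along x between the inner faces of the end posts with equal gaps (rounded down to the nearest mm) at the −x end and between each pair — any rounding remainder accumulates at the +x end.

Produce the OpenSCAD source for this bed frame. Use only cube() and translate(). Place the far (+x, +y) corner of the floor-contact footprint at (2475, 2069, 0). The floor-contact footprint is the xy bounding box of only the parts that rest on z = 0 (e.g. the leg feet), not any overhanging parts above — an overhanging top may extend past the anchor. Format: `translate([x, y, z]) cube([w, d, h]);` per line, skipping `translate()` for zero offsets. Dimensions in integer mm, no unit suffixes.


translate([402, 495, 0]) cube([84, 84, 366]);
translate([402, 1985, 0]) cube([84, 84, 366]);
translate([2391, 495, 0]) cube([84, 84, 366]);
translate([2391, 1985, 0]) cube([84, 84, 366]);
translate([486, 495, 153]) cube([1905, 30, 177]);
translate([486, 2039, 153]) cube([1905, 30, 177]);
translate([402, 579, 153]) cube([30, 1406, 177]);
translate([2445, 579, 153]) cube([30, 1406, 177]);
translate([526, 495, 330]) cube([93, 1574, 17]);
translate([659, 495, 330]) cube([93, 1574, 17]);
translate([792, 495, 330]) cube([93, 1574, 17]);
translate([925, 495, 330]) cube([93, 1574, 17]);
translate([1058, 495, 330]) cube([93, 1574, 17]);
translate([1191, 495, 330]) cube([93, 1574, 17]);
translate([1324, 495, 330]) cube([93, 1574, 17]);
translate([1457, 495, 330]) cube([93, 1574, 17]);
translate([1590, 495, 330]) cube([93, 1574, 17]);
translate([1723, 495, 330]) cube([93, 1574, 17]);
translate([1856, 495, 330]) cube([93, 1574, 17]);
translate([1989, 495, 330]) cube([93, 1574, 17]);
translate([2122, 495, 330]) cube([93, 1574, 17]);
translate([2255, 495, 330]) cube([93, 1574, 17]);


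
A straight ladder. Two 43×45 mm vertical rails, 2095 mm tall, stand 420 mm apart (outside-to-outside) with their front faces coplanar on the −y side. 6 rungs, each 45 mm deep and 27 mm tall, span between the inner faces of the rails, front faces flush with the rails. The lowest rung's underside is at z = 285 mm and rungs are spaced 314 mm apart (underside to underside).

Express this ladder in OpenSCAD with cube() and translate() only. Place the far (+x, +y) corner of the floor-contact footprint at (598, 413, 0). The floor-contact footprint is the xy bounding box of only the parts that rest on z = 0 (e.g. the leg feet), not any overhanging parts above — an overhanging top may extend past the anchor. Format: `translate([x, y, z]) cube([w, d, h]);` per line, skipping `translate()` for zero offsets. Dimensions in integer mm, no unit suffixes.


// rung span = 420 - 2*43 = 334
// rung[k] z = 285 + k*314
translate([178, 368, 0]) cube([43, 45, 2095]);
translate([555, 368, 0]) cube([43, 45, 2095]);
translate([221, 368, 285]) cube([334, 45, 27]);
translate([221, 368, 599]) cube([334, 45, 27]);
translate([221, 368, 913]) cube([334, 45, 27]);
translate([221, 368, 1227]) cube([334, 45, 27]);
translate([221, 368, 1541]) cube([334, 45, 27]);
translate([221, 368, 1855]) cube([334, 45, 27]);


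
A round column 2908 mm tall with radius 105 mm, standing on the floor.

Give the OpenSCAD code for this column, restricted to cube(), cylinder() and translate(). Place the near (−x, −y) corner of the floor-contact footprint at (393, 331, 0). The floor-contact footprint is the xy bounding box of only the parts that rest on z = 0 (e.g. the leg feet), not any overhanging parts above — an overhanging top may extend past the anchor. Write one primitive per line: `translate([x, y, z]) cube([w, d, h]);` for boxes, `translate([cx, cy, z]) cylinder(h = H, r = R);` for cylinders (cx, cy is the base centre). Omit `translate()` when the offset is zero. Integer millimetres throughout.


translate([498, 436, 0]) cylinder(h = 2908, r = 105);


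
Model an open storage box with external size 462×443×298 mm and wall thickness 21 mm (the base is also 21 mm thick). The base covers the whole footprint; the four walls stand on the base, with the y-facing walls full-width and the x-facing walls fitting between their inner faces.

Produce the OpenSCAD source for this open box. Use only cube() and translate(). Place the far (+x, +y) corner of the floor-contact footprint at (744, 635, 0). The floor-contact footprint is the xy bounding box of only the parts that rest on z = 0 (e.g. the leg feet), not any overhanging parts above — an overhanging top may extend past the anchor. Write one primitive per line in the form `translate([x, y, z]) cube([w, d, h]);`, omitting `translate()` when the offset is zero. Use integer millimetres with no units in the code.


translate([282, 192, 0]) cube([462, 443, 21]);
translate([282, 192, 21]) cube([462, 21, 277]);
translate([282, 614, 21]) cube([462, 21, 277]);
translate([282, 213, 21]) cube([21, 401, 277]);
translate([723, 213, 21]) cube([21, 401, 277]);


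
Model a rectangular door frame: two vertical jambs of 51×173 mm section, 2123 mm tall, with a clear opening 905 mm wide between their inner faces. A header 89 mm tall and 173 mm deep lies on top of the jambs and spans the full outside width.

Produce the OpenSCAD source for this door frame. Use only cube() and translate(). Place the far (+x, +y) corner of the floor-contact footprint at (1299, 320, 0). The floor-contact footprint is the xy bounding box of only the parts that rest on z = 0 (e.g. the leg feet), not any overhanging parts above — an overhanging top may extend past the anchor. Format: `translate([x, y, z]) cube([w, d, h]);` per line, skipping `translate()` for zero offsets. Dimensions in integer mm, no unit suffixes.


translate([292, 147, 0]) cube([51, 173, 2123]);
translate([1248, 147, 0]) cube([51, 173, 2123]);
translate([292, 147, 2123]) cube([1007, 173, 89]);


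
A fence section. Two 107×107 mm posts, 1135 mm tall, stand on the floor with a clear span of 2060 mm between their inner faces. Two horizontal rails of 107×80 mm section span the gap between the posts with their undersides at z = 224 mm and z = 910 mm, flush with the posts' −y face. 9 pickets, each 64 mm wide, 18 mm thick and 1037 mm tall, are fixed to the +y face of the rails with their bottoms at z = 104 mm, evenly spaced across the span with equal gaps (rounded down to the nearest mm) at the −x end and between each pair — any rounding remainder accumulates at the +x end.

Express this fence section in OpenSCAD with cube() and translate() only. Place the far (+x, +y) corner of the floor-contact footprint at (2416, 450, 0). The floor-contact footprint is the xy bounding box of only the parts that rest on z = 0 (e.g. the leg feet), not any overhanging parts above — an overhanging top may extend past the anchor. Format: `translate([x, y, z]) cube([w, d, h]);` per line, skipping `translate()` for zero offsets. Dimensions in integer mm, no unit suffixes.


translate([142, 343, 0]) cube([107, 107, 1135]);
translate([2309, 343, 0]) cube([107, 107, 1135]);
translate([249, 343, 224]) cube([2060, 107, 80]);
translate([249, 343, 910]) cube([2060, 107, 80]);
translate([397, 450, 104]) cube([64, 18, 1037]);
translate([609, 450, 104]) cube([64, 18, 1037]);
translate([821, 450, 104]) cube([64, 18, 1037]);
translate([1033, 450, 104]) cube([64, 18, 1037]);
translate([1245, 450, 104]) cube([64, 18, 1037]);
translate([1457, 450, 104]) cube([64, 18, 1037]);
translate([1669, 450, 104]) cube([64, 18, 1037]);
translate([1881, 450, 104]) cube([64, 18, 1037]);
translate([2093, 450, 104]) cube([64, 18, 1037]);


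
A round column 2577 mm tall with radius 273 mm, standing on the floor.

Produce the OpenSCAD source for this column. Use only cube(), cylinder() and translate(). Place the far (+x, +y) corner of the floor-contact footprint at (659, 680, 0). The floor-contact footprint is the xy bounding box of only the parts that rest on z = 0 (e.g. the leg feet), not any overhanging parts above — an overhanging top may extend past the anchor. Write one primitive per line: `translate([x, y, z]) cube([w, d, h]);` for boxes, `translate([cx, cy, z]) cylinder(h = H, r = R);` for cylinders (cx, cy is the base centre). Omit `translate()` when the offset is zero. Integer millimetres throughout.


translate([386, 407, 0]) cylinder(h = 2577, r = 273);


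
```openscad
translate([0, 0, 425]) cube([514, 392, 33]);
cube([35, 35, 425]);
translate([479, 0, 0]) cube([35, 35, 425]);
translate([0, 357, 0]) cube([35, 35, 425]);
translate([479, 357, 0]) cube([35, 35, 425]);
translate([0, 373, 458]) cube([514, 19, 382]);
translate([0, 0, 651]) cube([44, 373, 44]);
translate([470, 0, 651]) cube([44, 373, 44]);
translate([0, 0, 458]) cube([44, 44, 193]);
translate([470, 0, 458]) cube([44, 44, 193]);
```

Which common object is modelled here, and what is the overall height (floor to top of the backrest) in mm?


A chair. The overall height is 840 mm.

A slab on four corner posts with a tall panel at the back — a chair. The seat slab sits at z = 425 with thickness 33, and the 382 mm backrest starts at the seat top, so the overall height is 425 + 33 + 382 = 840 mm.


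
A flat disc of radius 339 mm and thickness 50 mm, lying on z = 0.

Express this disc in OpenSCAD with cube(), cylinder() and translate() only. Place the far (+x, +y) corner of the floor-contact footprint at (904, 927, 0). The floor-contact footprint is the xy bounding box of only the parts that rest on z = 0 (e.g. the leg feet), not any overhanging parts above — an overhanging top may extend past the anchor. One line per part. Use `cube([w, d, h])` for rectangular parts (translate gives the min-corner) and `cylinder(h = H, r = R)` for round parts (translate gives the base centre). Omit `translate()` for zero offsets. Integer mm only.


translate([565, 588, 0]) cylinder(h = 50, r = 339);


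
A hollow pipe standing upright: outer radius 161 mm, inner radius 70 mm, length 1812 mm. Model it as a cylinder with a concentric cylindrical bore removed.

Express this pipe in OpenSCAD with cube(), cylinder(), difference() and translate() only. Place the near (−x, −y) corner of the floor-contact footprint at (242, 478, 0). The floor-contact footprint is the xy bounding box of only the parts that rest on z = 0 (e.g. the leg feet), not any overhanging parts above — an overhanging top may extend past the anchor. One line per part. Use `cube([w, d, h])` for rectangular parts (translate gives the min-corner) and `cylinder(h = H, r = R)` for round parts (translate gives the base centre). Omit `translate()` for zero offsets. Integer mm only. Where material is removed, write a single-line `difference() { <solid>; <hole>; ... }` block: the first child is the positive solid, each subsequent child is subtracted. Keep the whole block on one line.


difference() { translate([403, 639, 0]) cylinder(h = 1812, r = 161); translate([403, 639, 0]) cylinder(h = 1812, r = 70); }


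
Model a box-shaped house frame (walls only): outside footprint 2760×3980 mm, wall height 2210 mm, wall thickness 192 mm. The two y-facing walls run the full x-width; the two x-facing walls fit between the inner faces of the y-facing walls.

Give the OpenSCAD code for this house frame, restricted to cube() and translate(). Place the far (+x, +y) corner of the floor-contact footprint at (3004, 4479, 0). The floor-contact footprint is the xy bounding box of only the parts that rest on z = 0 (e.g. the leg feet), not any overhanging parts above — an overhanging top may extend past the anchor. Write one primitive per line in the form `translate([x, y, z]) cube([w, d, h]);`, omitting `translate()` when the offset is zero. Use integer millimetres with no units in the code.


translate([244, 499, 0]) cube([2760, 192, 2210]);
translate([244, 4287, 0]) cube([2760, 192, 2210]);
translate([244, 691, 0]) cube([192, 3596, 2210]);
translate([2812, 691, 0]) cube([192, 3596, 2210]);


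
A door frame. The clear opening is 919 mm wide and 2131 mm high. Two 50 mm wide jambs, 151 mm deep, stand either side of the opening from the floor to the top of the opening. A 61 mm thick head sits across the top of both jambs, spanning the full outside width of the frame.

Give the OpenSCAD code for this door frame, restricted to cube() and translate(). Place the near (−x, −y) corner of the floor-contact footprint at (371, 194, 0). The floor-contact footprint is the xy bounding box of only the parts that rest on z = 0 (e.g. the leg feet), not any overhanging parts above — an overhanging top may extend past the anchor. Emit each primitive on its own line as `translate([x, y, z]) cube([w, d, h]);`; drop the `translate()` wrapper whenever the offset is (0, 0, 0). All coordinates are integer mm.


translate([371, 194, 0]) cube([50, 151, 2131]);
translate([1340, 194, 0]) cube([50, 151, 2131]);
translate([371, 194, 2131]) cube([1019, 151, 61]);


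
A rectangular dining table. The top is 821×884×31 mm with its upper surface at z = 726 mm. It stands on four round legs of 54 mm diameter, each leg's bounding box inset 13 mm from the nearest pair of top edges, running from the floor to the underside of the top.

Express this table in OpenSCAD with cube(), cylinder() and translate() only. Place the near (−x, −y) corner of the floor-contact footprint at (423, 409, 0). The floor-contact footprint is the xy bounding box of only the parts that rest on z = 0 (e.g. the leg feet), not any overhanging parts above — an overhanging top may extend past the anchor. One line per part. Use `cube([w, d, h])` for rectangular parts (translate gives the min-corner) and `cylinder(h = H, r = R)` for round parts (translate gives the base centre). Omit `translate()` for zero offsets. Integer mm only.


translate([410, 396, 695]) cube([821, 884, 31]);
translate([450, 436, 0]) cylinder(h = 695, r = 27);
translate([1191, 436, 0]) cylinder(h = 695, r = 27);
translate([450, 1240, 0]) cylinder(h = 695, r = 27);
translate([1191, 1240, 0]) cylinder(h = 695, r = 27);


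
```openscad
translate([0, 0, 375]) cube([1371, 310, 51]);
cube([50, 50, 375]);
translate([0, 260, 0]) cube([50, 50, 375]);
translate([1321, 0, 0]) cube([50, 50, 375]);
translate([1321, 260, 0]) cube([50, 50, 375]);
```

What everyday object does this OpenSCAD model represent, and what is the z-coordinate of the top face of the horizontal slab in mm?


A bench. The seat-top height is 426 mm.

A long slab on four corner posts — a bench. The slab sits at z = 375 with thickness 51, so the top is 375 + 51 = 426 mm.


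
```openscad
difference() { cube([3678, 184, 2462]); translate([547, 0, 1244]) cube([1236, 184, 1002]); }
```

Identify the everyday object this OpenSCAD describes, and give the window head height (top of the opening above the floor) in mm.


A wall with a window opening. The window head height is 2246 mm.

A wall with a rectangular opening subtracted — a window. Sill at z = 1244, opening 1002 mm tall, so the head is at 1244 + 1002 = 2246 mm.


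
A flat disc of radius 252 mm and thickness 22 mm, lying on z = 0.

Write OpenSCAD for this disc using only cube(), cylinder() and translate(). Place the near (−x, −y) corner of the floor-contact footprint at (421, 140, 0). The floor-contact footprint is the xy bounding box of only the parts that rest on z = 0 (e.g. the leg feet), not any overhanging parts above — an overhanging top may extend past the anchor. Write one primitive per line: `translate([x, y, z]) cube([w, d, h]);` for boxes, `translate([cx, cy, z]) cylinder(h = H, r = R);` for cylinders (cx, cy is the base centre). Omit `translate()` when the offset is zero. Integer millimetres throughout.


translate([673, 392, 0]) cylinder(h = 22, r = 252);


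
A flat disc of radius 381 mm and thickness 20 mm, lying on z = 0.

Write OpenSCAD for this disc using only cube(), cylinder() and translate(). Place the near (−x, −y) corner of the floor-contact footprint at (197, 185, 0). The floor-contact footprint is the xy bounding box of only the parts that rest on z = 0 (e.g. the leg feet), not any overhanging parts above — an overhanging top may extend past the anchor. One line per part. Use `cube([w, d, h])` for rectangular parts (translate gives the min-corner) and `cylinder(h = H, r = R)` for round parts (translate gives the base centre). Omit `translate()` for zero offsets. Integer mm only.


translate([578, 566, 0]) cylinder(h = 20, r = 381);


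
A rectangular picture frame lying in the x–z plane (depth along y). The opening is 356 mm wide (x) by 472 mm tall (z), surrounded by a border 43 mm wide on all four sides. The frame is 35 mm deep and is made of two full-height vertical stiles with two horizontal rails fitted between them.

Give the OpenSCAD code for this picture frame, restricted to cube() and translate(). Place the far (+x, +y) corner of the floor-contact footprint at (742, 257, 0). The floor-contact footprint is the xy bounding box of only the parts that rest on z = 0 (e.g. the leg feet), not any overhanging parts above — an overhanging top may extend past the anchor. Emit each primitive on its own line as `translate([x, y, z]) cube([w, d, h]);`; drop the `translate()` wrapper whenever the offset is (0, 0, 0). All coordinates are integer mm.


translate([300, 222, 0]) cube([43, 35, 558]);
translate([699, 222, 0]) cube([43, 35, 558]);
translate([343, 222, 0]) cube([356, 35, 43]);
translate([343, 222, 515]) cube([356, 35, 43]);


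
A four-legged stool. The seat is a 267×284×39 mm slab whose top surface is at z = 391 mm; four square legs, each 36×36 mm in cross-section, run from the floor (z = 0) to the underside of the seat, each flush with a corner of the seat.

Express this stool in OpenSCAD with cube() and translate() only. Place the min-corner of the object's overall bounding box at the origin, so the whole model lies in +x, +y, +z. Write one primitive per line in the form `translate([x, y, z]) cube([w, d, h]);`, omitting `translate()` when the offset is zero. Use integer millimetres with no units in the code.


translate([0, 0, 352]) cube([267, 284, 39]);
cube([36, 36, 352]);
translate([231, 0, 0]) cube([36, 36, 352]);
translate([0, 248, 0]) cube([36, 36, 352]);
translate([231, 248, 0]) cube([36, 36, 352]);


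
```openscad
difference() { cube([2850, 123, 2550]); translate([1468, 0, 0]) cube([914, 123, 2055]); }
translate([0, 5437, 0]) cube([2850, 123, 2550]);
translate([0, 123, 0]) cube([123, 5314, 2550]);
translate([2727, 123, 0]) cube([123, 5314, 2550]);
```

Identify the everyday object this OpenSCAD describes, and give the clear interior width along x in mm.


A single room. The interior width is 2604 mm.

Four walls enclosing a rectangle with a door in the front wall — a room. Outside width 2850 minus two 123 mm walls gives 2604 mm.


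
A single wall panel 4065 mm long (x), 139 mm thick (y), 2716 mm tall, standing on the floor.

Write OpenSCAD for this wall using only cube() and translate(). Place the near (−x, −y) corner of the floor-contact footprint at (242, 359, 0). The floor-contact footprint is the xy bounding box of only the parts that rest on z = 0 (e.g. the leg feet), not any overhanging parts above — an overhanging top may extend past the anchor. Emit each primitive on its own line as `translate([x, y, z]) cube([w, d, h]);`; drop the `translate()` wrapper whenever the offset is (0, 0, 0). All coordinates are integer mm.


translate([242, 359, 0]) cube([4065, 139, 2716]);


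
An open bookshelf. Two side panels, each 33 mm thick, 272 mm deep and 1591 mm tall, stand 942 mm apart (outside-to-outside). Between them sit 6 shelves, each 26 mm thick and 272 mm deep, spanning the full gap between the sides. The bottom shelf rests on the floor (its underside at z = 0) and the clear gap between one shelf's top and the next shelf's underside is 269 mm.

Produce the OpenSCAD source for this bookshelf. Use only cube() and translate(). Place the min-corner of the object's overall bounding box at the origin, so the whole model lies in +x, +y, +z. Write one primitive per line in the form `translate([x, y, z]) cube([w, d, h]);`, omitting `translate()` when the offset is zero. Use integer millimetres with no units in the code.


cube([33, 272, 1591]);
translate([909, 0, 0]) cube([33, 272, 1591]);
translate([33, 0, 0]) cube([876, 272, 26]);
translate([33, 0, 295]) cube([876, 272, 26]);
translate([33, 0, 590]) cube([876, 272, 26]);
translate([33, 0, 885]) cube([876, 272, 26]);
translate([33, 0, 1180]) cube([876, 272, 26]);
translate([33, 0, 1475]) cube([876, 272, 26]);


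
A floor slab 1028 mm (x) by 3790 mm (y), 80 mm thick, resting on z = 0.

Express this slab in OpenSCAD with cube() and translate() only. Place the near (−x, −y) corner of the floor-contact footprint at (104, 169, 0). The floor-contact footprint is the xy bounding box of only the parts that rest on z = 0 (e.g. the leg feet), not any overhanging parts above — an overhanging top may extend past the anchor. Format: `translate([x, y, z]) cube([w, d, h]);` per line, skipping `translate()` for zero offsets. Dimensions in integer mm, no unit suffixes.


translate([104, 169, 0]) cube([1028, 3790, 80]);


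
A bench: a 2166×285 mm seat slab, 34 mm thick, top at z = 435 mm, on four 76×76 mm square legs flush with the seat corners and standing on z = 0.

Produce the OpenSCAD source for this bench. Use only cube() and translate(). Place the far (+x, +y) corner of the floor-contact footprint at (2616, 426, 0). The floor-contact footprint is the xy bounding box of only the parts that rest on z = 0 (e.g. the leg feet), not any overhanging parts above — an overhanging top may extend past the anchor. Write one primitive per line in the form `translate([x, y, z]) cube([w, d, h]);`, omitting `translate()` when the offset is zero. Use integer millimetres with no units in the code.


translate([450, 141, 401]) cube([2166, 285, 34]);
translate([450, 141, 0]) cube([76, 76, 401]);
translate([450, 350, 0]) cube([76, 76, 401]);
translate([2540, 141, 0]) cube([76, 76, 401]);
translate([2540, 350, 0]) cube([76, 76, 401]);


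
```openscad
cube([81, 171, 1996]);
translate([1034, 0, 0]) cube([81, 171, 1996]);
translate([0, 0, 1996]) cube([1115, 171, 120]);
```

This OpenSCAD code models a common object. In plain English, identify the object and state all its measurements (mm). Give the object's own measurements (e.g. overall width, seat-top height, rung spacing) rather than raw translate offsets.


A door frame. The clear opening is 953 mm wide and 1996 mm high. Two 81 mm wide jambs, 171 mm deep, stand either side of the opening from the floor to the top of the opening. A 120 mm thick head sits across the top of both jambs, spanning the full outside width of the frame.


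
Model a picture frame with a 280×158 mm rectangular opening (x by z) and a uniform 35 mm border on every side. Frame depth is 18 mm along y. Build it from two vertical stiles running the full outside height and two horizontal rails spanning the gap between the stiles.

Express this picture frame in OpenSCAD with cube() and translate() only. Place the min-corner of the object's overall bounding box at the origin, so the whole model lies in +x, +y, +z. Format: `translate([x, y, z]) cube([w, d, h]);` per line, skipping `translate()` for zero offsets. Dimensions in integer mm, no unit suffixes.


cube([35, 18, 228]);
translate([315, 0, 0]) cube([35, 18, 228]);
translate([35, 0, 0]) cube([280, 18, 35]);
translate([35, 0, 193]) cube([280, 18, 35]);


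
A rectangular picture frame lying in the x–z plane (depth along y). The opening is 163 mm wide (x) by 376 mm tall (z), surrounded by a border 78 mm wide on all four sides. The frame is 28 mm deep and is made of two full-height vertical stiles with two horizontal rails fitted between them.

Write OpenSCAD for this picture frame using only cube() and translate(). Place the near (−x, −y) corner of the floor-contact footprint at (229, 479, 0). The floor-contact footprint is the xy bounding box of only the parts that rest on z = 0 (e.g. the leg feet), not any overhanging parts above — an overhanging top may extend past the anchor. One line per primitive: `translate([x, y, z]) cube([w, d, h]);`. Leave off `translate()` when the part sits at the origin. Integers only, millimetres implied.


translate([229, 479, 0]) cube([78, 28, 532]);
translate([470, 479, 0]) cube([78, 28, 532]);
translate([307, 479, 0]) cube([163, 28, 78]);
translate([307, 479, 454]) cube([163, 28, 78]);


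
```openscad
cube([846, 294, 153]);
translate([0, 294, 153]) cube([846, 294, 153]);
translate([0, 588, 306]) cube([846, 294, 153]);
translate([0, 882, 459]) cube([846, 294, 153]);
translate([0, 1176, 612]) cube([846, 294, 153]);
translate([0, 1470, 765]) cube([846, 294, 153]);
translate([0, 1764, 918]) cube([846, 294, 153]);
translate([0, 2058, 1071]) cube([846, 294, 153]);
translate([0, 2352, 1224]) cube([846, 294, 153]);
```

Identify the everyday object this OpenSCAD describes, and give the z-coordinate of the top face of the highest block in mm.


A staircase. The total rise is 1377 mm.

9 identical blocks, each offset up and back from the previous — a staircase. Each step is 153 mm tall and there are 9 of them, so the total rise is 9 × 153 = 1377 mm.


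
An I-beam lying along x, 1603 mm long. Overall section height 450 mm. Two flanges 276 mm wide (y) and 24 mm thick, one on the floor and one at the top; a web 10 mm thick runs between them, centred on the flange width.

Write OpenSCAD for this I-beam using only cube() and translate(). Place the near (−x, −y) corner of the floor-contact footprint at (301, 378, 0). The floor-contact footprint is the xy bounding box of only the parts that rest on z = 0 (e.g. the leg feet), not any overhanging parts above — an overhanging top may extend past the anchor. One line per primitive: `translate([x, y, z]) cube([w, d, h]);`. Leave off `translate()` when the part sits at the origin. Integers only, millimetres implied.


translate([301, 378, 0]) cube([1603, 276, 24]);
translate([301, 511, 24]) cube([1603, 10, 402]);
translate([301, 378, 426]) cube([1603, 276, 24]);


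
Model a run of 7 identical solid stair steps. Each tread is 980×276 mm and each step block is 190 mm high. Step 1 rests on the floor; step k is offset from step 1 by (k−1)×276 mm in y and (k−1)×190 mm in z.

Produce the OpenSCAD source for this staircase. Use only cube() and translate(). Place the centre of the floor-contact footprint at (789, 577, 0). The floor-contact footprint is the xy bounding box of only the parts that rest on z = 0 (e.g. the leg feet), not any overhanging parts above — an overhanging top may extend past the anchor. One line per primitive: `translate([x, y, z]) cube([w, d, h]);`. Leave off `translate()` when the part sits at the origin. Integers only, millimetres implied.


translate([299, 439, 0]) cube([980, 276, 190]);
translate([299, 715, 190]) cube([980, 276, 190]);
translate([299, 991, 380]) cube([980, 276, 190]);
translate([299, 1267, 570]) cube([980, 276, 190]);
translate([299, 1543, 760]) cube([980, 276, 190]);
translate([299, 1819, 950]) cube([980, 276, 190]);
translate([299, 2095, 1140]) cube([980, 276, 190]);


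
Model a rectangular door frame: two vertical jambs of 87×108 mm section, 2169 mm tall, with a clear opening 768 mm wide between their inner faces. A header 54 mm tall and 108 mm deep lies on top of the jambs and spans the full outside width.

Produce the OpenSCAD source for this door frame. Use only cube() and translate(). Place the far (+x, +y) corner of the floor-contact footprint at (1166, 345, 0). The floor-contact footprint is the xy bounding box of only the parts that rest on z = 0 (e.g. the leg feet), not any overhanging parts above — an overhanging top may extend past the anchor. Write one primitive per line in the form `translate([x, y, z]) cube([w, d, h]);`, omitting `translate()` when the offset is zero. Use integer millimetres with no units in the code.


translate([224, 237, 0]) cube([87, 108, 2169]);
translate([1079, 237, 0]) cube([87, 108, 2169]);
translate([224, 237, 2169]) cube([942, 108, 54]);


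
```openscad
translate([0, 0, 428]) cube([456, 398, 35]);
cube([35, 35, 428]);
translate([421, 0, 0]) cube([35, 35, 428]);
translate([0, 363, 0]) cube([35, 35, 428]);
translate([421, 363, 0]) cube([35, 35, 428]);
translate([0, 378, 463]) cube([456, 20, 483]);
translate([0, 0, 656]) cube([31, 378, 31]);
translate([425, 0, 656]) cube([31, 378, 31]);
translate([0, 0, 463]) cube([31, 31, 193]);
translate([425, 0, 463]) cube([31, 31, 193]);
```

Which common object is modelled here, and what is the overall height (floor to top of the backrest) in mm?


A chair. The overall height is 946 mm.

A slab on four corner posts with a tall panel at the back — a chair. The seat slab sits at z = 428 with thickness 35, and the 483 mm backrest starts at the seat top, so the overall height is 428 + 35 + 483 = 946 mm.


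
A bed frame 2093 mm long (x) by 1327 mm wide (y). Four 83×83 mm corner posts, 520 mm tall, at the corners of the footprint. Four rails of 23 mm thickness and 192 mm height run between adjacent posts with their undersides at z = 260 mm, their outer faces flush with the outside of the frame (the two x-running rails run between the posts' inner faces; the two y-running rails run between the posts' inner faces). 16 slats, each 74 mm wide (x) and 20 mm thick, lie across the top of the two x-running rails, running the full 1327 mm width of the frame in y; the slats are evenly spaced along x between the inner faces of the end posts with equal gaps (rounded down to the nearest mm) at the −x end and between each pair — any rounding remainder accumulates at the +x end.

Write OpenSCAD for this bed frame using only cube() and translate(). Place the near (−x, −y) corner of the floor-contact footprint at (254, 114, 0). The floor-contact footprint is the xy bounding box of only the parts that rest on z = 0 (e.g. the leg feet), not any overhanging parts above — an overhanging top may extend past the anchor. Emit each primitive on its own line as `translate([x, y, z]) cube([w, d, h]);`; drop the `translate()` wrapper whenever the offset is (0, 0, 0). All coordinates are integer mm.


translate([254, 114, 0]) cube([83, 83, 520]);
translate([254, 1358, 0]) cube([83, 83, 520]);
translate([2264, 114, 0]) cube([83, 83, 520]);
translate([2264, 1358, 0]) cube([83, 83, 520]);
translate([337, 114, 260]) cube([1927, 23, 192]);
translate([337, 1418, 260]) cube([1927, 23, 192]);
translate([254, 197, 260]) cube([23, 1161, 192]);
translate([2324, 197, 260]) cube([23, 1161, 192]);
translate([380, 114, 452]) cube([74, 1327, 20]);
translate([497, 114, 452]) cube([74, 1327, 20]);
translate([614, 114, 452]) cube([74, 1327, 20]);
translate([731, 114, 452]) cube([74, 1327, 20]);
translate([848, 114, 452]) cube([74, 1327, 20]);
translate([965, 114, 452]) cube([74, 1327, 20]);
translate([1082, 114, 452]) cube([74, 1327, 20]);
translate([1199, 114, 452]) cube([74, 1327, 20]);
translate([1316, 114, 452]) cube([74, 1327, 20]);
translate([1433, 114, 452]) cube([74, 1327, 20]);
translate([1550, 114, 452]) cube([74, 1327, 20]);
translate([1667, 114, 452]) cube([74, 1327, 20]);
translate([1784, 114, 452]) cube([74, 1327, 20]);
translate([1901, 114, 452]) cube([74, 1327, 20]);
translate([2018, 114, 452]) cube([74, 1327, 20]);
translate([2135, 114, 452]) cube([74, 1327, 20]);


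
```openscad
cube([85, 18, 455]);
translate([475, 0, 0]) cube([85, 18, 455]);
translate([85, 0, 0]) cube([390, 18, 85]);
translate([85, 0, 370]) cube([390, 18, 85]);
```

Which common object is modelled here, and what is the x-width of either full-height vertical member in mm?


A picture frame. The border width is 85 mm.

Four thin pieces enclosing a rectangular opening — a picture frame. The two full-height stiles are 455 mm tall; the top rail sits at z = 370 and is 85 mm tall, so the border above the opening is 455 − 370 = 85 mm, matching the stile x-width.


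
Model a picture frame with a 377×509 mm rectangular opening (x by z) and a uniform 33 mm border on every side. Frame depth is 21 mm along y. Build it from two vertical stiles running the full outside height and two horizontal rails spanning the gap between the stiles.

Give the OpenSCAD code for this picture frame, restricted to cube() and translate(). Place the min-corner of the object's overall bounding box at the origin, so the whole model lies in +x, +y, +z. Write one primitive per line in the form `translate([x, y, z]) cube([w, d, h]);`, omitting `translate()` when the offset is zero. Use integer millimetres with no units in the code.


cube([33, 21, 575]);
translate([410, 0, 0]) cube([33, 21, 575]);
translate([33, 0, 0]) cube([377, 21, 33]);
translate([33, 0, 542]) cube([377, 21, 33]);


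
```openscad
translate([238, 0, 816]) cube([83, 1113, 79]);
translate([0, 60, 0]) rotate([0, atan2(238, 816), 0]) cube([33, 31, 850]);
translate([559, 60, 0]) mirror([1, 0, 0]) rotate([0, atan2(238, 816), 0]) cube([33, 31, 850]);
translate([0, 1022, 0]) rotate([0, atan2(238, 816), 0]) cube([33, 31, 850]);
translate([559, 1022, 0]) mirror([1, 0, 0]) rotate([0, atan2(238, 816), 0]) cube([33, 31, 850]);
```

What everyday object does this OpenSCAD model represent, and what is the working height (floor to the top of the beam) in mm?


A sawhorse. The overall height is 895 mm.

A beam across two mirrored pairs of raked legs — a sawhorse. The beam's underside is at z = 816 (matching the legs' vertical rise in atan2(238, 816)) and the beam is 79 mm tall, so its top is at 816 + 79 = 895 mm. The raked legs top out at the beam's underside, so that is the highest point.


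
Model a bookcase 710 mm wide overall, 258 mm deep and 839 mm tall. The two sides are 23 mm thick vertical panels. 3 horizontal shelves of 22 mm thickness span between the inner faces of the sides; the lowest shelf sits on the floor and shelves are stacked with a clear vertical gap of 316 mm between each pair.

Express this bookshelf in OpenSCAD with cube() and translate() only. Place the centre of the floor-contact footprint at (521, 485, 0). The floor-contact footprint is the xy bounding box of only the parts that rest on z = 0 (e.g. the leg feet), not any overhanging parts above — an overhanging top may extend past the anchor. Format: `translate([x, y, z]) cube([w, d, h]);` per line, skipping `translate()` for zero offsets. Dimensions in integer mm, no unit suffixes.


translate([166, 356, 0]) cube([23, 258, 839]);
translate([853, 356, 0]) cube([23, 258, 839]);
translate([189, 356, 0]) cube([664, 258, 22]);
translate([189, 356, 338]) cube([664, 258, 22]);
translate([189, 356, 676]) cube([664, 258, 22]);


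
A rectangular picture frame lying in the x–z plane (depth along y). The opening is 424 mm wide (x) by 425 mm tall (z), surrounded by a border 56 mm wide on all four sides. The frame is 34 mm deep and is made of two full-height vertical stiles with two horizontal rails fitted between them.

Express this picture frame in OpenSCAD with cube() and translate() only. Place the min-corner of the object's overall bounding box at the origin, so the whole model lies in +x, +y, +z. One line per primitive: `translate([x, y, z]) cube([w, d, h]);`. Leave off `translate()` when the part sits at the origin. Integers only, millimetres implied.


cube([56, 34, 537]);
translate([480, 0, 0]) cube([56, 34, 537]);
translate([56, 0, 0]) cube([424, 34, 56]);
translate([56, 0, 481]) cube([424, 34, 56]);


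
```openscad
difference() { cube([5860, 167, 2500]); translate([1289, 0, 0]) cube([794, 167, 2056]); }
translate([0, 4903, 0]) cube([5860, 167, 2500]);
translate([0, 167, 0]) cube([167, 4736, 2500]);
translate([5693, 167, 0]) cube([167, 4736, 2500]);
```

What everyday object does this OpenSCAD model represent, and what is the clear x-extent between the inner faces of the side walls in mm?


A single room. The interior width is 5526 mm.

Four walls enclosing a rectangle with a door in the front wall — a room. Outside width 5860 minus two 167 mm walls gives 5526 mm.


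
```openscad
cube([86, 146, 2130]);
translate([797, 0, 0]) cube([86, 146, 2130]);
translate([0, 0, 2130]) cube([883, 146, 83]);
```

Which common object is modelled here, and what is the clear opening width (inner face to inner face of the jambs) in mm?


A door frame. The clear opening width is 711 mm.

Two 2130 mm tall posts with a header on top — a door frame. The left jamb is 86 mm wide at x = 0; the right jamb starts at x = 797. The clear opening is 797 − 86 = 711 mm.


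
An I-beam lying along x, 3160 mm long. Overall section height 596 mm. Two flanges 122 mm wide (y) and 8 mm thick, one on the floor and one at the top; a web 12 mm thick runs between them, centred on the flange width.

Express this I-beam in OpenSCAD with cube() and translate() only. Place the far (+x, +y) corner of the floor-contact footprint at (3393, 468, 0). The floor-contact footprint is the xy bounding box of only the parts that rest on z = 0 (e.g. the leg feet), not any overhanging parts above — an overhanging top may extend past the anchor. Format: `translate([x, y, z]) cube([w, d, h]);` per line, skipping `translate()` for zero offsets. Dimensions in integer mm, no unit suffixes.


translate([233, 346, 0]) cube([3160, 122, 8]);
translate([233, 401, 8]) cube([3160, 12, 580]);
translate([233, 346, 588]) cube([3160, 122, 8]);


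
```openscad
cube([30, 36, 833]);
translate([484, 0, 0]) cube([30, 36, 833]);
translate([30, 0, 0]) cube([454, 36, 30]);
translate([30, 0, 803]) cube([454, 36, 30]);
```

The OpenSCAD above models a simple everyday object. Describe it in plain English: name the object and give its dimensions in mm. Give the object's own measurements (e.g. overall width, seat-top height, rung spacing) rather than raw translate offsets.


A rectangular picture frame lying in the x–z plane (depth along y). The opening is 454 mm wide (x) by 773 mm tall (z), surrounded by a border 30 mm wide on all four sides. The frame is 36 mm deep and is made of two full-height vertical stiles with two horizontal rails fitted between them.


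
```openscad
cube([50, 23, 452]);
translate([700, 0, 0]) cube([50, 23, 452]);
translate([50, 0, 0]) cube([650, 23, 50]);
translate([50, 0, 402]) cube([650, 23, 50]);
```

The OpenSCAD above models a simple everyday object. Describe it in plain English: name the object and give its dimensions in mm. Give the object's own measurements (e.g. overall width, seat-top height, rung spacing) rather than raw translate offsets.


A rectangular picture frame lying in the x–z plane (depth along y). The opening is 650 mm wide (x) by 352 mm tall (z), surrounded by a border 50 mm wide on all four sides. The frame is 23 mm deep and is made of two full-height vertical stiles with two horizontal rails fitted between them.


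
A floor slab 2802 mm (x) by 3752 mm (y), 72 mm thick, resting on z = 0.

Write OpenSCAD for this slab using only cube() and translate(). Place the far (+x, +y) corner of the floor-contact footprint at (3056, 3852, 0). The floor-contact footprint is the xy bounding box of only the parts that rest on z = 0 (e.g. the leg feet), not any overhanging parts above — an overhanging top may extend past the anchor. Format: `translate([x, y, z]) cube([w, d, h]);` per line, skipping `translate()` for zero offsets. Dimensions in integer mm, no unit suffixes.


translate([254, 100, 0]) cube([2802, 3752, 72]);


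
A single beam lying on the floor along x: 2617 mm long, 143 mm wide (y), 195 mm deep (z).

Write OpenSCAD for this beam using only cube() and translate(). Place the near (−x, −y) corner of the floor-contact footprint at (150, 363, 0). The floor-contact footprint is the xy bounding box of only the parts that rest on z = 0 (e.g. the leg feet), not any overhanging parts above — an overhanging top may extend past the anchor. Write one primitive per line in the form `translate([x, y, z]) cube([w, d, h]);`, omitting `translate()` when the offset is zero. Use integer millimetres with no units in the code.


translate([150, 363, 0]) cube([2617, 143, 195]);
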